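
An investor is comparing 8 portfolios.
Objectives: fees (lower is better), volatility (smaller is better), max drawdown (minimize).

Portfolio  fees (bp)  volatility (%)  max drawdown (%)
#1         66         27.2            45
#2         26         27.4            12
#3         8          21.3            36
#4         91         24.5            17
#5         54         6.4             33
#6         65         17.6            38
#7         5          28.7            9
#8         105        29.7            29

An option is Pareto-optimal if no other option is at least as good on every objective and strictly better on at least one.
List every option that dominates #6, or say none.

#5

#5: fees 54≤65, volatility 6.4≤17.6, max drawdown 33≤38 — dominates #6.
Others (#1, #2, #3, #4, #7, #8) are each worse than #6 on at least one objective.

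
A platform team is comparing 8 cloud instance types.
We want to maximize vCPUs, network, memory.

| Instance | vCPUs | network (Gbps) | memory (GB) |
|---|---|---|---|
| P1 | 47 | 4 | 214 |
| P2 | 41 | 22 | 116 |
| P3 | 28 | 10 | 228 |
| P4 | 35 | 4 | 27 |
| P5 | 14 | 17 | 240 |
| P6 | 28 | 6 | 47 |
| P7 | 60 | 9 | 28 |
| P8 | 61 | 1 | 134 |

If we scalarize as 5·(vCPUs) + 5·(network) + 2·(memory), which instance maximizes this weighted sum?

P1

P1: 5·47 + 5·4 + 2·214 = 683
P2: 5·41 + 5·22 + 2·116 = 547
P3: 5·28 + 5·10 + 2·228 = 646
P4: 5·35 + 5·4 + 2·27 = 249
P5: 5·14 + 5·17 + 2·240 = 635
P6: 5·28 + 5·6 + 2·47 = 264
P7: 5·60 + 5·9 + 2·28 = 401
P8: 5·61 + 5·1 + 2·134 = 578
Highest: P1 at 683.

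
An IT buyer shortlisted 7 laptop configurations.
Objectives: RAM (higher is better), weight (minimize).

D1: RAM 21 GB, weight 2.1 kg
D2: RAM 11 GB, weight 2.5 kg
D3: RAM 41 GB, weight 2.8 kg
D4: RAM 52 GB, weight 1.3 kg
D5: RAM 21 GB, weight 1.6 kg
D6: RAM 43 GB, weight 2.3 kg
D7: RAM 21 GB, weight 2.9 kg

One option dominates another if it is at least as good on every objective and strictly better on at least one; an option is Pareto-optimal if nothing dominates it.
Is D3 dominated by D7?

No

D7 vs D3: D7 is worse on RAM (21 vs 41), so it does not dominate D3.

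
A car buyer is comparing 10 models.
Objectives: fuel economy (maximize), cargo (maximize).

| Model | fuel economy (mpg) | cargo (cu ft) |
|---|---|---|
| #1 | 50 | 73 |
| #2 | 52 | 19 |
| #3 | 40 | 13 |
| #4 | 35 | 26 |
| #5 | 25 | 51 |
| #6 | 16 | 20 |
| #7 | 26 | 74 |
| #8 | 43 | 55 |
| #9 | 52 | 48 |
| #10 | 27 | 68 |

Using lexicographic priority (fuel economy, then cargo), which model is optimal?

First maximize fuel economy: best is 52, kept {#2, #9}.
Then maximize cargo: best is 48, kept {#9}.

#9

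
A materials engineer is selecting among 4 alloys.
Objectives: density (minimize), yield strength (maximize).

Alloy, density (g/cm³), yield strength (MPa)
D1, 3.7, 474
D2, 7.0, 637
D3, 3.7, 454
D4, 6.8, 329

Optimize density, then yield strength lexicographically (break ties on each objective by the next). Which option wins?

D1

First minimize density: best is 3.7, kept {D1, D3}.
Then maximize yield strength: best is 474, kept {D1}.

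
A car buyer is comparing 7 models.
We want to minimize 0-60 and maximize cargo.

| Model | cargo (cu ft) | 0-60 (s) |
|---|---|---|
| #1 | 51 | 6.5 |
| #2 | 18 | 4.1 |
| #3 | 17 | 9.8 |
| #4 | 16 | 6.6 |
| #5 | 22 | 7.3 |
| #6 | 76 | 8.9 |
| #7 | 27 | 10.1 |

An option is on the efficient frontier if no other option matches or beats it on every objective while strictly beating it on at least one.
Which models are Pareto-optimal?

#1: not dominated.
#2: not dominated (best 0-60).
#3: dominated by #1 (cargo 51≥17, 0-60 6.5≤9.8).
#4: dominated by #1 (cargo 51≥16, 0-60 6.5≤6.6).
#5: dominated by #1 (cargo 51≥22, 0-60 6.5≤7.3).
#6: not dominated (best cargo).
#7: dominated by #1 (cargo 51≥27, 0-60 6.5≤10.1).

#1, #2, #6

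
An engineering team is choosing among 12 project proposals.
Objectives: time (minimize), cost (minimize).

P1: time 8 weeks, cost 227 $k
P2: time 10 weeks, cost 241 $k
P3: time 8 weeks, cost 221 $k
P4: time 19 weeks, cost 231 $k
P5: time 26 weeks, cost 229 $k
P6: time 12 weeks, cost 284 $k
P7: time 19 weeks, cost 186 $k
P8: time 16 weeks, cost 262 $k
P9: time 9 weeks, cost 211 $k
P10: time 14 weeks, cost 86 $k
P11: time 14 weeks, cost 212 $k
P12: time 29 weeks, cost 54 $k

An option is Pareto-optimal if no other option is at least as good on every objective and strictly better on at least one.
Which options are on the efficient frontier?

P1: dominated by P3 (time 8≤8, cost 221≤227).
P2: dominated by P1 (time 8≤10, cost 227≤241).
P3: not dominated.
P4: dominated by P1 (time 8≤19, cost 227≤231).
P5: dominated by P1 (time 8≤26, cost 227≤229).
P6: dominated by P1 (time 8≤12, cost 227≤284).
P7: dominated by P10 (time 14≤19, cost 86≤186).
P8: dominated by P1 (time 8≤16, cost 227≤262).
P9: not dominated.
P10: not dominated.
P11: dominated by P9 (time 9≤14, cost 211≤212).
P12: not dominated (best cost).

P3, P9, P10, P12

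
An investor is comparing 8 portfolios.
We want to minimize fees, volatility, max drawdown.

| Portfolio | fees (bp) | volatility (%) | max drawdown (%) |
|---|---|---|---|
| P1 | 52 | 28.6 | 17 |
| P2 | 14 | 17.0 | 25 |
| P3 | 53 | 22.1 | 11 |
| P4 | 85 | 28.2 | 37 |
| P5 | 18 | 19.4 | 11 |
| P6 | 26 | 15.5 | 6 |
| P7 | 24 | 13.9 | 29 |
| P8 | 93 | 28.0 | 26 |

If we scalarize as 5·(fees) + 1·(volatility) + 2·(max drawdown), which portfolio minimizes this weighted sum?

P5

P1: 5·52 + 1·28.6 + 2·17 = 322.6
P2: 5·14 + 1·17.0 + 2·25 = 137.0
P3: 5·53 + 1·22.1 + 2·11 = 309.1
P4: 5·85 + 1·28.2 + 2·37 = 527.2
P5: 5·18 + 1·19.4 + 2·11 = 131.4
P6: 5·26 + 1·15.5 + 2·6 = 157.5
P7: 5·24 + 1·13.9 + 2·29 = 191.9
P8: 5·93 + 1·28.0 + 2·26 = 545.0
Lowest: P5 at 131.4.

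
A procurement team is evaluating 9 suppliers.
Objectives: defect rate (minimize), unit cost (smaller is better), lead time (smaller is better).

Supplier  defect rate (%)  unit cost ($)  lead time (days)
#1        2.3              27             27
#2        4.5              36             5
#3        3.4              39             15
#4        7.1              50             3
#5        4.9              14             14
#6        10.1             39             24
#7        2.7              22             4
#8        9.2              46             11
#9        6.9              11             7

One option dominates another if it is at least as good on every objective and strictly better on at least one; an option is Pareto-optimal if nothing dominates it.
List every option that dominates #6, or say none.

#2: defect rate 4.5≤10.1, unit cost 36≤39, lead time 5≤24 — dominates #6.
#3: defect rate 3.4≤10.1, unit cost 39≤39, lead time 15≤24 — dominates #6.
#5: defect rate 4.9≤10.1, unit cost 14≤39, lead time 14≤24 — dominates #6.
#7: defect rate 2.7≤10.1, unit cost 22≤39, lead time 4≤24 — dominates #6.
#9: defect rate 6.9≤10.1, unit cost 11≤39, lead time 7≤24 — dominates #6.
Others (#1, #4, #8) are each worse than #6 on at least one objective.

#2, #3, #5, #7, #9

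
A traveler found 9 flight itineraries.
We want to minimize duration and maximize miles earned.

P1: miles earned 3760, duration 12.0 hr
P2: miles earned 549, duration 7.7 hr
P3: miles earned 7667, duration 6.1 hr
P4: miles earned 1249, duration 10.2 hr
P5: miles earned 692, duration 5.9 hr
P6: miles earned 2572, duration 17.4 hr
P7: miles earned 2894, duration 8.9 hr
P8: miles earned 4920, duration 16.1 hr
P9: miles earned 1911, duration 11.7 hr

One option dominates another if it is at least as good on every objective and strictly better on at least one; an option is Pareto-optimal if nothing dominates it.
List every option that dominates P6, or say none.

P1, P3, P7, P8

P1: miles earned 3760≥2572, duration 12.0≤17.4 — dominates P6.
P3: miles earned 7667≥2572, duration 6.1≤17.4 — dominates P6.
P7: miles earned 2894≥2572, duration 8.9≤17.4 — dominates P6.
P8: miles earned 4920≥2572, duration 16.1≤17.4 — dominates P6.
Others (P2, P4, P5, P9) are each worse than P6 on at least one objective.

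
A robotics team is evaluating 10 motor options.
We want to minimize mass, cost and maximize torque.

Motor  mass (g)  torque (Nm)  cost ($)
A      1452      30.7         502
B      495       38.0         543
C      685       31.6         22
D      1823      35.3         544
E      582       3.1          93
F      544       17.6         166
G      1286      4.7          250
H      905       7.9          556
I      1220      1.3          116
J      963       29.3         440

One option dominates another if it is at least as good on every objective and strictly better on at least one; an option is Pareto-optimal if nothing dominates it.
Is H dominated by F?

Yes

F vs H: mass 544≤905, torque 17.6≥7.9, cost 166≤556 — F is at least as good on every objective with at least one strict improvement.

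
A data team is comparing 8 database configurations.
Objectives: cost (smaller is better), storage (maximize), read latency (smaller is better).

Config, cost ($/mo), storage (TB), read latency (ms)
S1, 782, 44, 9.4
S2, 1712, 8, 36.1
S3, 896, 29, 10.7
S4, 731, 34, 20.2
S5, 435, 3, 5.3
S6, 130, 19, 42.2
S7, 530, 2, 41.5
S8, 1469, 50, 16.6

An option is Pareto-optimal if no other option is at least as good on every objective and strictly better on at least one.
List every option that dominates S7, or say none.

S5: cost 435≤530, storage 3≥2, read latency 5.3≤41.5 — dominates S7.
Others (S1, S2, S3, S4, S6, S8) are each worse than S7 on at least one objective.

S5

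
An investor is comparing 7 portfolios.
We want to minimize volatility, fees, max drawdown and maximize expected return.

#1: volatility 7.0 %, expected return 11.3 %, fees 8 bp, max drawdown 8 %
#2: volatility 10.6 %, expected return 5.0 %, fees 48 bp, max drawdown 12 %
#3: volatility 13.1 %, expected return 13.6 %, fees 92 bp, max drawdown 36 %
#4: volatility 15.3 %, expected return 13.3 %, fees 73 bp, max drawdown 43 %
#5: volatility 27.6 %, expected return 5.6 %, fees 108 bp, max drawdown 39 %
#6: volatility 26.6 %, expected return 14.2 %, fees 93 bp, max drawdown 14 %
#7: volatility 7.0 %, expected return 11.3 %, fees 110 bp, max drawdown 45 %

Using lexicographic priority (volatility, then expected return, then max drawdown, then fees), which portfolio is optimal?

#1

First minimize volatility: best is 7.0, kept {#1, #7}.
Then maximize expected return: best is 11.3, kept {#1, #7}.
Then minimize max drawdown: best is 8, kept {#1}.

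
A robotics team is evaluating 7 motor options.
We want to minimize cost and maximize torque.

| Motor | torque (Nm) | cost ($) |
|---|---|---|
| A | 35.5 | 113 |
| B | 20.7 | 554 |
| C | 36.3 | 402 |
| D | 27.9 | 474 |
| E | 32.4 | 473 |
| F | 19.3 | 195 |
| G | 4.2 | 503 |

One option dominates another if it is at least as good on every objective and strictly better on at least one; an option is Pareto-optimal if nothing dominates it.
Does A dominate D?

A vs D: torque 35.5≥27.9, cost 113≤474 — A is at least as good on every objective with at least one strict improvement.

Yes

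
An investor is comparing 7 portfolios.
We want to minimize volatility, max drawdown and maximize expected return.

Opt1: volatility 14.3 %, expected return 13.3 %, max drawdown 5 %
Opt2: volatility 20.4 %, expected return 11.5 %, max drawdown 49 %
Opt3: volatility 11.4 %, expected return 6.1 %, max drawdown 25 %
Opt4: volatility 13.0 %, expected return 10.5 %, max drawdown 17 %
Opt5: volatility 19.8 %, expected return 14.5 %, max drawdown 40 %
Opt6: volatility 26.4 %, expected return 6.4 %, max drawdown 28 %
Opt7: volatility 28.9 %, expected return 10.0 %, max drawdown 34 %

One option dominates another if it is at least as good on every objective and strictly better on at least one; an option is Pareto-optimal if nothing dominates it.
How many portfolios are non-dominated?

4

Opt1: not dominated (best max drawdown).
Opt2: dominated by Opt1 (volatility 14.3≤20.4, expected return 13.3≥11.5, max drawdown 5≤49).
Opt3: not dominated (best volatility).
Opt4: not dominated.
Opt5: not dominated (best expected return).
Opt6: dominated by Opt1 (volatility 14.3≤26.4, expected return 13.3≥6.4, max drawdown 5≤28).
Opt7: dominated by Opt1 (volatility 14.3≤28.9, expected return 13.3≥10.0, max drawdown 5≤34).
Pareto-optimal: Opt1, Opt3, Opt4, Opt5 → 4.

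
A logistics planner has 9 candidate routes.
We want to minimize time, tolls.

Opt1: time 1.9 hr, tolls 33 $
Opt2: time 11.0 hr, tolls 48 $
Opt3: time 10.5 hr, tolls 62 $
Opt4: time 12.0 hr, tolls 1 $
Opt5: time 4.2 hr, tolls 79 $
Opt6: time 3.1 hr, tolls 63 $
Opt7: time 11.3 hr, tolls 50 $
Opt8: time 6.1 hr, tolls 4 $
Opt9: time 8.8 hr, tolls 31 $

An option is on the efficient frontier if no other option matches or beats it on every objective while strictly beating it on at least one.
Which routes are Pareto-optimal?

Opt1: not dominated (best time).
Opt2: dominated by Opt1 (time 1.9≤11.0, tolls 33≤48).
Opt3: dominated by Opt1 (time 1.9≤10.5, tolls 33≤62).
Opt4: not dominated (best tolls).
Opt5: dominated by Opt1 (time 1.9≤4.2, tolls 33≤79).
Opt6: dominated by Opt1 (time 1.9≤3.1, tolls 33≤63).
Opt7: dominated by Opt1 (time 1.9≤11.3, tolls 33≤50).
Opt8: not dominated.
Opt9: dominated by Opt8 (time 6.1≤8.8, tolls 4≤31).

Opt1, Opt4, Opt8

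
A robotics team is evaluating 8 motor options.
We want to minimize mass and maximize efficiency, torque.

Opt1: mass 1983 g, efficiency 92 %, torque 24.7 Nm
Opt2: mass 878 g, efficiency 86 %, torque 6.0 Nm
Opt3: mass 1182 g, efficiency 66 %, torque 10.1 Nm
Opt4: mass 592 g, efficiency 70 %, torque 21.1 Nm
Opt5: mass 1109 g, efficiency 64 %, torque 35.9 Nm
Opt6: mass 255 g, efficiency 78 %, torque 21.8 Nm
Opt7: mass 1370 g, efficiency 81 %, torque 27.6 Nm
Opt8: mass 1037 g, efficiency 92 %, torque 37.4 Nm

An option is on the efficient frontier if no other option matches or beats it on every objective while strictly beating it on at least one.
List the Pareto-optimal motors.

Opt1: dominated by Opt8 (mass 1037≤1983, efficiency 92≥92, torque 37.4≥24.7).
Opt2: not dominated.
Opt3: dominated by Opt4 (mass 592≤1182, efficiency 70≥66, torque 21.1≥10.1).
Opt4: dominated by Opt6 (mass 255≤592, efficiency 78≥70, torque 21.8≥21.1).
Opt5: dominated by Opt8 (mass 1037≤1109, efficiency 92≥64, torque 37.4≥35.9).
Opt6: not dominated (best mass).
Opt7: dominated by Opt8 (mass 1037≤1370, efficiency 92≥81, torque 37.4≥27.6).
Opt8: not dominated (best torque).

Opt2, Opt6, Opt8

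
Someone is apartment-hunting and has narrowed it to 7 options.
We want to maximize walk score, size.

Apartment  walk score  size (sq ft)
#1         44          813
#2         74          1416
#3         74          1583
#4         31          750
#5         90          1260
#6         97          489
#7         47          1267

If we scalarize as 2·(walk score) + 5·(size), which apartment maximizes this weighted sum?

#3

#1: 2·44 + 5·813 = 4153
#2: 2·74 + 5·1416 = 7228
#3: 2·74 + 5·1583 = 8063
#4: 2·31 + 5·750 = 3812
#5: 2·90 + 5·1260 = 6480
#6: 2·97 + 5·489 = 2639
#7: 2·47 + 5·1267 = 6429
Highest: #3 at 8063.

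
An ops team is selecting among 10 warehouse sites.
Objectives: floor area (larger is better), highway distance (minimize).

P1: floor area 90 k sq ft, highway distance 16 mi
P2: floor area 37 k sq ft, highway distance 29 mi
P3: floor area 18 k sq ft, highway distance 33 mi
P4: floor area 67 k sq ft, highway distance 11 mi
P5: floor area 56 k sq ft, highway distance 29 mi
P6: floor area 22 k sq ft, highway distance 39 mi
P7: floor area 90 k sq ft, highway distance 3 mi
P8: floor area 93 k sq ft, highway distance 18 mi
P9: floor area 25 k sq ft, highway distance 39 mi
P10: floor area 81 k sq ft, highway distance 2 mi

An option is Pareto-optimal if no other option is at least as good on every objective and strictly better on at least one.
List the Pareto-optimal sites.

P7, P8, P10

P1: dominated by P7 (floor area 90≥90, highway distance 3≤16).
P2: dominated by P1 (floor area 90≥37, highway distance 16≤29).
P3: dominated by P1 (floor area 90≥18, highway distance 16≤33).
P4: dominated by P7 (floor area 90≥67, highway distance 3≤11).
P5: dominated by P1 (floor area 90≥56, highway distance 16≤29).
P6: dominated by P1 (floor area 90≥22, highway distance 16≤39).
P7: not dominated.
P8: not dominated (best floor area).
P9: dominated by P1 (floor area 90≥25, highway distance 16≤39).
P10: not dominated (best highway distance).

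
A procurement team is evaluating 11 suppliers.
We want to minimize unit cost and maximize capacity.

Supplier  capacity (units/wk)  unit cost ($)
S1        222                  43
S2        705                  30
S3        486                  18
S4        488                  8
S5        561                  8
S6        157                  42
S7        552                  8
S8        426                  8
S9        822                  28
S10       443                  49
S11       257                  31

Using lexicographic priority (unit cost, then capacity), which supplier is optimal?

First minimize unit cost: best is 8, kept {S4, S5, S7, S8}.
Then maximize capacity: best is 561, kept {S5}.

S5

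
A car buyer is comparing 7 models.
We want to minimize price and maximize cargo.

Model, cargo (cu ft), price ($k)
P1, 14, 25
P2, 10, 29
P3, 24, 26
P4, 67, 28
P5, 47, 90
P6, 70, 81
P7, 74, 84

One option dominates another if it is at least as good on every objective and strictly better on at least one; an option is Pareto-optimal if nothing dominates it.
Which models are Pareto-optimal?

P1: not dominated (best price).
P2: dominated by P1 (cargo 14≥10, price 25≤29).
P3: not dominated.
P4: not dominated.
P5: dominated by P4 (cargo 67≥47, price 28≤90).
P6: not dominated.
P7: not dominated (best cargo).

P1, P3, P4, P6, P7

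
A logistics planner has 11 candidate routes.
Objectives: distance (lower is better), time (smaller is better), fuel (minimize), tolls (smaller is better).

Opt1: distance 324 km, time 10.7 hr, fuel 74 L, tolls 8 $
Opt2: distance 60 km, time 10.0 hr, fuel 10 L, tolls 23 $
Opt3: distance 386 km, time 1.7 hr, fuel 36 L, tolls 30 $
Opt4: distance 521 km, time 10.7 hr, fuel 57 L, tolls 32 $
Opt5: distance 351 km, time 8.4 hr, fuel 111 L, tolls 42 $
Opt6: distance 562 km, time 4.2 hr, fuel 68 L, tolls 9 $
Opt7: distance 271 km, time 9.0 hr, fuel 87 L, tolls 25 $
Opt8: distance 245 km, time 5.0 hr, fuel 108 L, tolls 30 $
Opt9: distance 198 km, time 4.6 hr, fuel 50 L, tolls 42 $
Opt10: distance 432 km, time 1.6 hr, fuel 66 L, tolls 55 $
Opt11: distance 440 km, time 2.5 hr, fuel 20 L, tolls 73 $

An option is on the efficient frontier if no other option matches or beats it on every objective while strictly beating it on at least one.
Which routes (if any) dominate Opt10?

Opt1: worse on time (10.7 vs 1.6).
Opt2: worse on time (10.0 vs 1.6).
Opt3: worse on time (1.7 vs 1.6).
Opt4: worse on distance (521 vs 432).
Opt5: worse on time (8.4 vs 1.6).
Opt6: worse on distance (562 vs 432).
Opt7: worse on time (9.0 vs 1.6).
Opt8: worse on time (5.0 vs 1.6).
Opt9: worse on time (4.6 vs 1.6).
Opt11: worse on distance (440 vs 432).
No option dominates Opt10.

none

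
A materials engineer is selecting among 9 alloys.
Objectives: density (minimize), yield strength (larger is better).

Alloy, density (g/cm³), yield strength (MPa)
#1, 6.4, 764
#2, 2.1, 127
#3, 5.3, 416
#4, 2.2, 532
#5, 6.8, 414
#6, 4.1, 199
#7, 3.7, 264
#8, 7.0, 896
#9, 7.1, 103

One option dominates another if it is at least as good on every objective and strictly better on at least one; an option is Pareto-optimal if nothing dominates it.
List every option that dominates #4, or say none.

none

#1: worse on density (6.4 vs 2.2).
#2: worse on yield strength (127 vs 532).
#3: worse on density (5.3 vs 2.2).
#5: worse on density (6.8 vs 2.2).
#6: worse on density (4.1 vs 2.2).
#7: worse on density (3.7 vs 2.2).
#8: worse on density (7.0 vs 2.2).
#9: worse on density (7.1 vs 2.2).
No option dominates #4.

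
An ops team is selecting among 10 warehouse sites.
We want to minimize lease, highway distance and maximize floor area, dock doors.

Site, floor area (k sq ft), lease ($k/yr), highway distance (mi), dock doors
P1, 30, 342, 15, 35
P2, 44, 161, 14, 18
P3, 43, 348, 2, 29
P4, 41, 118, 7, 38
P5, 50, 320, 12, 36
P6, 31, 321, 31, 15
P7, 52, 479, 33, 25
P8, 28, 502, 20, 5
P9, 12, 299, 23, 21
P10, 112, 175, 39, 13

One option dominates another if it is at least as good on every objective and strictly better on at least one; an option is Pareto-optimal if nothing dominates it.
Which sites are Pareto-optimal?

P1: dominated by P4 (floor area 41≥30, lease 118≤342, highway distance 7≤15, dock doors 38≥35).
P2: not dominated.
P3: not dominated (best highway distance).
P4: not dominated (best lease).
P5: not dominated.
P6: dominated by P2 (floor area 44≥31, lease 161≤321, highway distance 14≤31, dock doors 18≥15).
P7: not dominated.
P8: dominated by P1 (floor area 30≥28, lease 342≤502, highway distance 15≤20, dock doors 35≥5).
P9: dominated by P4 (floor area 41≥12, lease 118≤299, highway distance 7≤23, dock doors 38≥21).
P10: not dominated (best floor area).

P2, P3, P4, P5, P7, P10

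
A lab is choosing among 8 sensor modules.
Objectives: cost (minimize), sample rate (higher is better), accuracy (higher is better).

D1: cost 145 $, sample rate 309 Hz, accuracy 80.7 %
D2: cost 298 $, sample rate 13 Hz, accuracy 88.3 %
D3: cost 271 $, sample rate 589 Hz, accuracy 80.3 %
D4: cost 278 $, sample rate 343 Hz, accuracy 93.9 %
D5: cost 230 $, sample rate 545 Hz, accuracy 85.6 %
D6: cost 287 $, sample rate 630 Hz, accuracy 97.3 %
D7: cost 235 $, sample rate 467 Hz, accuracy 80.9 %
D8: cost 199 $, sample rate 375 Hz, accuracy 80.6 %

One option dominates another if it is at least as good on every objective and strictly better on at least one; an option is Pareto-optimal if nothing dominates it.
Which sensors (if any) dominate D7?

D5

D5: cost 230≤235, sample rate 545≥467, accuracy 85.6≥80.9 — dominates D7.
Others (D1, D2, D3, D4, D6, D8) are each worse than D7 on at least one objective.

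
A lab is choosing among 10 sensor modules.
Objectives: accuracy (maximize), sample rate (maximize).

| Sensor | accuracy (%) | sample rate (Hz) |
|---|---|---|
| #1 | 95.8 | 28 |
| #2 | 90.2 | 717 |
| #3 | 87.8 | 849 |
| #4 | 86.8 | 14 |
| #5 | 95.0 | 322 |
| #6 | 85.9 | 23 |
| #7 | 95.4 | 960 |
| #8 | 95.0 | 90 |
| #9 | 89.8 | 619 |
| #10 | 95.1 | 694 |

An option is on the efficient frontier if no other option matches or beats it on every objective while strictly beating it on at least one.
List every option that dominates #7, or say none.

#1: worse on sample rate (28 vs 960).
#2: worse on accuracy (90.2 vs 95.4).
#3: worse on accuracy (87.8 vs 95.4).
#4: worse on accuracy (86.8 vs 95.4).
#5: worse on accuracy (95.0 vs 95.4).
#6: worse on accuracy (85.9 vs 95.4).
#8: worse on accuracy (95.0 vs 95.4).
#9: worse on accuracy (89.8 vs 95.4).
#10: worse on accuracy (95.1 vs 95.4).
No option dominates #7.

none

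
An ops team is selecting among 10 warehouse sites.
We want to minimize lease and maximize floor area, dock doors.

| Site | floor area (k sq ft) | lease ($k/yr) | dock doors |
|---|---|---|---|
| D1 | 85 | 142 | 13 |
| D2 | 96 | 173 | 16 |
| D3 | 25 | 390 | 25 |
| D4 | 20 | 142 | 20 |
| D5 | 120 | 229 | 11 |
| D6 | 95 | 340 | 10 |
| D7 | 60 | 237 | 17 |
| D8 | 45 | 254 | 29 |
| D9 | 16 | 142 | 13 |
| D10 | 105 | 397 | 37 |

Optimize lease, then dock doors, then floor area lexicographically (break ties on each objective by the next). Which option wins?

First minimize lease: best is 142, kept {D1, D4, D9}.
Then maximize dock doors: best is 20, kept {D4}.

D4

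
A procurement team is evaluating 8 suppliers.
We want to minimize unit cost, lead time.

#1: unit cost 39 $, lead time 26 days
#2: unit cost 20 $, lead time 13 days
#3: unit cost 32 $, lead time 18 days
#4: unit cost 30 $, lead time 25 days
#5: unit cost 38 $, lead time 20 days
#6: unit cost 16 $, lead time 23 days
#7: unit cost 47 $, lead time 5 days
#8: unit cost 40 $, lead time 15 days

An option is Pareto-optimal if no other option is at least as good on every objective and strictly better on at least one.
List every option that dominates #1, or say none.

#2: unit cost 20≤39, lead time 13≤26 — dominates #1.
#3: unit cost 32≤39, lead time 18≤26 — dominates #1.
#4: unit cost 30≤39, lead time 25≤26 — dominates #1.
#5: unit cost 38≤39, lead time 20≤26 — dominates #1.
#6: unit cost 16≤39, lead time 23≤26 — dominates #1.
Others (#7, #8) are each worse than #1 on at least one objective.

#2, #3, #4, #5, #6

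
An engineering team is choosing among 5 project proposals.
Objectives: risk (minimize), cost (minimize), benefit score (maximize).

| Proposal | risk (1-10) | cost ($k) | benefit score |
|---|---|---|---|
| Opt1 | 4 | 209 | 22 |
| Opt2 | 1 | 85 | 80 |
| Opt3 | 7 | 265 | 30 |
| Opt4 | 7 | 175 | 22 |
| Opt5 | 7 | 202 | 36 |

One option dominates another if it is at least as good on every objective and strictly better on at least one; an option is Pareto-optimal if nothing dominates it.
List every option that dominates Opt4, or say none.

Opt2: risk 1≤7, cost 85≤175, benefit score 80≥22 — dominates Opt4.
Others (Opt1, Opt3, Opt5) are each worse than Opt4 on at least one objective.

Opt2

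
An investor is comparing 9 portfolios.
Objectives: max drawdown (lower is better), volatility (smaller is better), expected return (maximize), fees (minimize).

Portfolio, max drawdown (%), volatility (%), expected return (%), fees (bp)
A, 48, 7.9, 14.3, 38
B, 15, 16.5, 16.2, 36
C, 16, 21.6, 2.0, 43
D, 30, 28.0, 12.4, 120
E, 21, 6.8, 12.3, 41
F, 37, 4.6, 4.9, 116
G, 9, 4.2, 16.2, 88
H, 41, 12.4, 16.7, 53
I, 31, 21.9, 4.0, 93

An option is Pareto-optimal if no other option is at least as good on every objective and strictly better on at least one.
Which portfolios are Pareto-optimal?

A: not dominated.
B: not dominated (best fees).
C: dominated by B (max drawdown 15≤16, volatility 16.5≤21.6, expected return 16.2≥2.0, fees 36≤43).
D: dominated by B (max drawdown 15≤30, volatility 16.5≤28.0, expected return 16.2≥12.4, fees 36≤120).
E: not dominated.
F: dominated by G (max drawdown 9≤37, volatility 4.2≤4.6, expected return 16.2≥4.9, fees 88≤116).
G: not dominated (best max drawdown).
H: not dominated (best expected return).
I: dominated by B (max drawdown 15≤31, volatility 16.5≤21.9, expected return 16.2≥4.0, fees 36≤93).

A, B, E, G, H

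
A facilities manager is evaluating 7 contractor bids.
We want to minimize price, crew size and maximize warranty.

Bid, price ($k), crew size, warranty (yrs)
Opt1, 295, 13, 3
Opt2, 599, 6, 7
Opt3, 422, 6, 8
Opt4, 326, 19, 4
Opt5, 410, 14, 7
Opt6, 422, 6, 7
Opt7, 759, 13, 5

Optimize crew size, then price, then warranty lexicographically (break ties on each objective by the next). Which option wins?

First minimize crew size: best is 6, kept {Opt2, Opt3, Opt6}.
Then minimize price: best is 422, kept {Opt3, Opt6}.
Then maximize warranty: best is 8, kept {Opt3}.

Opt3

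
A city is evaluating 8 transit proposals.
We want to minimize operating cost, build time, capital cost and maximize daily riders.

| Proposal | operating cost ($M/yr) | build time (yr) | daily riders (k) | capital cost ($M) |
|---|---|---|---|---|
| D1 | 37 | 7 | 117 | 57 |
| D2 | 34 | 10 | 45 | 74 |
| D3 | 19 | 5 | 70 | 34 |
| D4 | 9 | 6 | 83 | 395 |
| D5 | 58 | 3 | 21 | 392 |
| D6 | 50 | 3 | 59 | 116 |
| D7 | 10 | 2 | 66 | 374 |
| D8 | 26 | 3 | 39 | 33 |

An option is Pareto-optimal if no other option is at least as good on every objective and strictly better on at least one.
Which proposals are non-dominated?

D1: not dominated (best daily riders).
D2: dominated by D3 (operating cost 19≤34, build time 5≤10, daily riders 70≥45, capital cost 34≤74).
D3: not dominated.
D4: not dominated (best operating cost).
D5: dominated by D6 (operating cost 50≤58, build time 3≤3, daily riders 59≥21, capital cost 116≤392).
D6: not dominated.
D7: not dominated (best build time).
D8: not dominated (best capital cost).

D1, D3, D4, D6, D7, D8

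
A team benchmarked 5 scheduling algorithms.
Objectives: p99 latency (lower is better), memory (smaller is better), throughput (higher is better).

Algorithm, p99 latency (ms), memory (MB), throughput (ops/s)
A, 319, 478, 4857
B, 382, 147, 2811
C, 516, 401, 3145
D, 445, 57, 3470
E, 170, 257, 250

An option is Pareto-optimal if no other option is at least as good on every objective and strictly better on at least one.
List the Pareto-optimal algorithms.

A: not dominated (best throughput).
B: not dominated.
C: dominated by D (p99 latency 445≤516, memory 57≤401, throughput 3470≥3145).
D: not dominated (best memory).
E: not dominated (best p99 latency).

A, B, D, E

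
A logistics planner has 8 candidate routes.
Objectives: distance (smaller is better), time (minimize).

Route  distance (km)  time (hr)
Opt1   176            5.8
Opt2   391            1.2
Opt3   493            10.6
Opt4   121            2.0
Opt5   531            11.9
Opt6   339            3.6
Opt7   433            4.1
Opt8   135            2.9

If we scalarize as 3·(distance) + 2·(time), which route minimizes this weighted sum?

Opt1: 3·176 + 2·5.8 = 539.6
Opt2: 3·391 + 2·1.2 = 1175.4
Opt3: 3·493 + 2·10.6 = 1500.2
Opt4: 3·121 + 2·2.0 = 367.0
Opt5: 3·531 + 2·11.9 = 1616.8
Opt6: 3·339 + 2·3.6 = 1024.2
Opt7: 3·433 + 2·4.1 = 1307.2
Opt8: 3·135 + 2·2.9 = 410.8
Lowest: Opt4 at 367.0.

Opt4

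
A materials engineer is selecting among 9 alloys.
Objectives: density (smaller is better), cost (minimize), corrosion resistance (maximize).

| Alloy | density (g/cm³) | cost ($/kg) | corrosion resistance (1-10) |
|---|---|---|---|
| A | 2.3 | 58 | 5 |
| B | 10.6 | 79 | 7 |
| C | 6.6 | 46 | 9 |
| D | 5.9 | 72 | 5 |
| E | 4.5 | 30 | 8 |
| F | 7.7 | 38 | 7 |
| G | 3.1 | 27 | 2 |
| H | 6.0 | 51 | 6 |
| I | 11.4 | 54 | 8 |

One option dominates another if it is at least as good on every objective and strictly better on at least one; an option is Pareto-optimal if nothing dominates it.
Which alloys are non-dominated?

A: not dominated (best density).
B: dominated by C (density 6.6≤10.6, cost 46≤79, corrosion resistance 9≥7).
C: not dominated (best corrosion resistance).
D: dominated by A (density 2.3≤5.9, cost 58≤72, corrosion resistance 5≥5).
E: not dominated.
F: dominated by E (density 4.5≤7.7, cost 30≤38, corrosion resistance 8≥7).
G: not dominated (best cost).
H: dominated by E (density 4.5≤6.0, cost 30≤51, corrosion resistance 8≥6).
I: dominated by C (density 6.6≤11.4, cost 46≤54, corrosion resistance 9≥8).

A, C, E, G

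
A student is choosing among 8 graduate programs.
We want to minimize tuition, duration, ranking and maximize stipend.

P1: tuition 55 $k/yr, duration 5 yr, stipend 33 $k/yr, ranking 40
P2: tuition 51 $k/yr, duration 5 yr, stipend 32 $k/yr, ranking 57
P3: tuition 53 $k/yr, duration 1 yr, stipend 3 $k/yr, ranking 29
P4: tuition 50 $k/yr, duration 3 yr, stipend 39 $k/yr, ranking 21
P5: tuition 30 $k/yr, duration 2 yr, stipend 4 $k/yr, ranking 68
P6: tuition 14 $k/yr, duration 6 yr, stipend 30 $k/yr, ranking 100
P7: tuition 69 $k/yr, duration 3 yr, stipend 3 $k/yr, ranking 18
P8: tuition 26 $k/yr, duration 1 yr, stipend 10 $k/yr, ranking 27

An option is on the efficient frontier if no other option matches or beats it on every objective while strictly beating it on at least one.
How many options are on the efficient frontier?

P1: dominated by P4 (tuition 50≤55, duration 3≤5, stipend 39≥33, ranking 21≤40).
P2: dominated by P4 (tuition 50≤51, duration 3≤5, stipend 39≥32, ranking 21≤57).
P3: dominated by P8 (tuition 26≤53, duration 1≤1, stipend 10≥3, ranking 27≤29).
P4: not dominated (best stipend).
P5: dominated by P8 (tuition 26≤30, duration 1≤2, stipend 10≥4, ranking 27≤68).
P6: not dominated (best tuition).
P7: not dominated (best ranking).
P8: not dominated.
Pareto-optimal: P4, P6, P7, P8 → 4.

4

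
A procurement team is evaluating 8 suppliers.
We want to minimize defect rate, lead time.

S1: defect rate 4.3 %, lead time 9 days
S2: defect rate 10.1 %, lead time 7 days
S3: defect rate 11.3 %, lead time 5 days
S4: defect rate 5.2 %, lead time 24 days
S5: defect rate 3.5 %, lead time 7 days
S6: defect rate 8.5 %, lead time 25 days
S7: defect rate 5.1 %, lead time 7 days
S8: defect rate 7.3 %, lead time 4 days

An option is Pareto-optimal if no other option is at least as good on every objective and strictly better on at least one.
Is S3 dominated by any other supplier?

S8 vs S3: defect rate 7.3≤11.3, lead time 4≤5 — S8 is at least as good on every objective and strictly better on at least one, so S8 dominates S3.

Yes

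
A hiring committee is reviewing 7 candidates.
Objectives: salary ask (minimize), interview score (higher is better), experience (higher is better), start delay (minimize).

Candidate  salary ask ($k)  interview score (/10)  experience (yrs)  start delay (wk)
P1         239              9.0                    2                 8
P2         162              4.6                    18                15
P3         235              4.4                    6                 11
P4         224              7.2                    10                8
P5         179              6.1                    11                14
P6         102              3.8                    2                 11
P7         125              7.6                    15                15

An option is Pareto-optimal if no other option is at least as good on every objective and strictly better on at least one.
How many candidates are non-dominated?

6

P1: not dominated (best interview score).
P2: not dominated (best experience).
P3: dominated by P4 (salary ask 224≤235, interview score 7.2≥4.4, experience 10≥6, start delay 8≤11).
P4: not dominated.
P5: not dominated.
P6: not dominated (best salary ask).
P7: not dominated.
Pareto-optimal: P1, P2, P4, P5, P6, P7 → 6.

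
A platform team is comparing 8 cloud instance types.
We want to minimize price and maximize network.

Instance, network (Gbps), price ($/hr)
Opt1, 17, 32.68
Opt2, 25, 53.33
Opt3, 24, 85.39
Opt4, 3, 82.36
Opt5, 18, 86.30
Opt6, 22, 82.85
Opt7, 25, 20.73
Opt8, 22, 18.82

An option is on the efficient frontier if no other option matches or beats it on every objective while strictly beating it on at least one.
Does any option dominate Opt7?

No

Opt1: worse on network (17 vs 25).
Opt2: worse on price (53.33 vs 20.73).
Opt3: worse on network (24 vs 25).
Opt4: worse on network (3 vs 25).
Opt5: worse on network (18 vs 25).
Opt6: worse on network (22 vs 25).
Opt8: worse on network (22 vs 25).
No option is at least as good as Opt7 on every objective and strictly better on one.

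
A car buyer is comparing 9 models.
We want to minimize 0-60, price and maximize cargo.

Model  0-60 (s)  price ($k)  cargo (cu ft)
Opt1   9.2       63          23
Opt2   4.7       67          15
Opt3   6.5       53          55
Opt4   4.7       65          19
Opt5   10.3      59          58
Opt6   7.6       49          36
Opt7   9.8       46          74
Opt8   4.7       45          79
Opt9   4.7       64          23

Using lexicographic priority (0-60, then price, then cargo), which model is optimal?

First minimize 0-60: best is 4.7, kept {Opt2, Opt4, Opt8, Opt9}.
Then minimize price: best is 45, kept {Opt8}.

Opt8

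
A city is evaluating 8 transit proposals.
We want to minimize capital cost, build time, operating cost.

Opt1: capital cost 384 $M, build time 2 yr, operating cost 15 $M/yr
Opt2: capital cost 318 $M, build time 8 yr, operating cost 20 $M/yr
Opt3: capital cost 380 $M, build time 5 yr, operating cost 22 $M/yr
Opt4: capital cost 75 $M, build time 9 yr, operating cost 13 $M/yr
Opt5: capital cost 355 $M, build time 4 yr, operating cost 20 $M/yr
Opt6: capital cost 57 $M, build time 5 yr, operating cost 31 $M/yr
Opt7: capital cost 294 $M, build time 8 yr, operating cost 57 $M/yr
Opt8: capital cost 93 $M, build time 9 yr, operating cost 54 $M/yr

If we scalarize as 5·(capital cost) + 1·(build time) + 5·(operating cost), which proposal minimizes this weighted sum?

Opt6

Opt1: 5·384 + 1·2 + 5·15 = 1997
Opt2: 5·318 + 1·8 + 5·20 = 1698
Opt3: 5·380 + 1·5 + 5·22 = 2015
Opt4: 5·75 + 1·9 + 5·13 = 449
Opt5: 5·355 + 1·4 + 5·20 = 1879
Opt6: 5·57 + 1·5 + 5·31 = 445
Opt7: 5·294 + 1·8 + 5·57 = 1763
Opt8: 5·93 + 1·9 + 5·54 = 744
Lowest: Opt6 at 445.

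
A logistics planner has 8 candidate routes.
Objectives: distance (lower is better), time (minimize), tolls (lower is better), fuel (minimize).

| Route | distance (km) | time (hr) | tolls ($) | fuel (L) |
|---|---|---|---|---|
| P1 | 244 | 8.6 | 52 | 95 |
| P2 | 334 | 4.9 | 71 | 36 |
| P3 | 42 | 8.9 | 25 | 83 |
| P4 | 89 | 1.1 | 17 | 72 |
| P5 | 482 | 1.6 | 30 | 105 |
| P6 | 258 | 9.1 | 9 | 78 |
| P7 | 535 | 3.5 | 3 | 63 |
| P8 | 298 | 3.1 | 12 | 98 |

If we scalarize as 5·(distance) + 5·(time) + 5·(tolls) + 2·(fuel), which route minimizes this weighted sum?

P1: 5·244 + 5·8.6 + 5·52 + 2·95 = 1713.0
P2: 5·334 + 5·4.9 + 5·71 + 2·36 = 2121.5
P3: 5·42 + 5·8.9 + 5·25 + 2·83 = 545.5
P4: 5·89 + 5·1.1 + 5·17 + 2·72 = 679.5
P5: 5·482 + 5·1.6 + 5·30 + 2·105 = 2778.0
P6: 5·258 + 5·9.1 + 5·9 + 2·78 = 1536.5
P7: 5·535 + 5·3.5 + 5·3 + 2·63 = 2833.5
P8: 5·298 + 5·3.1 + 5·12 + 2·98 = 1761.5
Lowest: P3 at 545.5.

P3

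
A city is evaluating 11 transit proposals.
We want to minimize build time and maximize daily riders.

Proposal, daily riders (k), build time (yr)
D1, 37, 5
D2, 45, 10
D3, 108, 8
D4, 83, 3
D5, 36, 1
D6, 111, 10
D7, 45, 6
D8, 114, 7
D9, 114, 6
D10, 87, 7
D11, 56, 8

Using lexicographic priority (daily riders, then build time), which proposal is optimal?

First maximize daily riders: best is 114, kept {D8, D9}.
Then minimize build time: best is 6, kept {D9}.

D9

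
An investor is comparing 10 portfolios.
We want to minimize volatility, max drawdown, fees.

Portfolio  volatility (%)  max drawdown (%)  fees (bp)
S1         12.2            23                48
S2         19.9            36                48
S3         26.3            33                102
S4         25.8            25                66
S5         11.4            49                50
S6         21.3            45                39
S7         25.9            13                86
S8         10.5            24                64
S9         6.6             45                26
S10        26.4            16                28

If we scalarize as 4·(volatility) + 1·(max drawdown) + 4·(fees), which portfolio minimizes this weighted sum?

S9

S1: 4·12.2 + 1·23 + 4·48 = 263.8
S2: 4·19.9 + 1·36 + 4·48 = 307.6
S3: 4·26.3 + 1·33 + 4·102 = 546.2
S4: 4·25.8 + 1·25 + 4·66 = 392.2
S5: 4·11.4 + 1·49 + 4·50 = 294.6
S6: 4·21.3 + 1·45 + 4·39 = 286.2
S7: 4·25.9 + 1·13 + 4·86 = 460.6
S8: 4·10.5 + 1·24 + 4·64 = 322.0
S9: 4·6.6 + 1·45 + 4·26 = 175.4
S10: 4·26.4 + 1·16 + 4·28 = 233.6
Lowest: S9 at 175.4.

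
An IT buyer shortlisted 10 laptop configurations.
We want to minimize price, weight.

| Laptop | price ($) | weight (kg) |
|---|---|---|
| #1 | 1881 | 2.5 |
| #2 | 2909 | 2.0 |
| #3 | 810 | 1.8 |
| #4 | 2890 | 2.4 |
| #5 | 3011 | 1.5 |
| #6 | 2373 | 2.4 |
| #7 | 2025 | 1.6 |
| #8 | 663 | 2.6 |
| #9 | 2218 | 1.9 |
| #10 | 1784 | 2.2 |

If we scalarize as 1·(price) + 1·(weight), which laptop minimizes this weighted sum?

#8

#1: 1·1881 + 1·2.5 = 1883.5
#2: 1·2909 + 1·2.0 = 2911.0
#3: 1·810 + 1·1.8 = 811.8
#4: 1·2890 + 1·2.4 = 2892.4
#5: 1·3011 + 1·1.5 = 3012.5
#6: 1·2373 + 1·2.4 = 2375.4
#7: 1·2025 + 1·1.6 = 2026.6
#8: 1·663 + 1·2.6 = 665.6
#9: 1·2218 + 1·1.9 = 2219.9
#10: 1·1784 + 1·2.2 = 1786.2
Lowest: #8 at 665.6.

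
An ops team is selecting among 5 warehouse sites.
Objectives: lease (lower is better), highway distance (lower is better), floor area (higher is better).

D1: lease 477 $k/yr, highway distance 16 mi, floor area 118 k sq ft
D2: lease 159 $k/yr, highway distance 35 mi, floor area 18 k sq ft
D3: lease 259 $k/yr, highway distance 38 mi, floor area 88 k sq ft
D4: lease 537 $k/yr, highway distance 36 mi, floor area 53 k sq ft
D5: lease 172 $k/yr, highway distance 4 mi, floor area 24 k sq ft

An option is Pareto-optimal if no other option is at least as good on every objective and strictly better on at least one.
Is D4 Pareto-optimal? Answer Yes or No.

D1 vs D4: lease 477≤537, highway distance 16≤36, floor area 118≥53 — D1 is at least as good on every objective and strictly better on at least one, so D1 dominates D4.

No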